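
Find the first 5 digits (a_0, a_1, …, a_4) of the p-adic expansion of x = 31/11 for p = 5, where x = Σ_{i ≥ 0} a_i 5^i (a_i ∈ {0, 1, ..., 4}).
(a_0, …, a_4) = (1, 4, 2, 4, 0)

v_5(31/11) = 0 (numerator and denominator both coprime to 5), so x ∈ ℤ_5^×. Compute digits iteratively via a_i = x_i mod 5, x_{i+1} = (x_i − a_i)/5, with x_0 = x:
  x_0 = 31/11;  a_0 = 1;  x_1 = (x_0 − 1)/5 = 4/11
  x_1 = 4/11;  a_1 = 4;  x_2 = (x_1 − 4)/5 = -8/11
  x_2 = -8/11;  a_2 = 2;  x_3 = (x_2 − 2)/5 = -6/11
  x_3 = -6/11;  a_3 = 4;  x_4 = (x_3 − 4)/5 = -10/11
  x_4 = -10/11;  a_4 = 0;  x_5 = (x_4 − 0)/5 = -2/11
Digits: (1, 4, 2, 4, 0).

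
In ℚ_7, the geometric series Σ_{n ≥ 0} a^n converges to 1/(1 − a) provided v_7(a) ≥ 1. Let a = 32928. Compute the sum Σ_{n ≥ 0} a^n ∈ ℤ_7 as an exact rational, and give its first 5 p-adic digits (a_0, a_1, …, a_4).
Σ a^n = 1/(1 − a) = -1/32927;  first 5 digits = (1, 0, 0, 5, 6)

v_7(a) = 3 ≥ 1, so the series converges in ℤ_7 to 1/(1 − a) = 1/(1 − 32928) = -1/32927. Expand this rational in ℤ_7: compute digits iteratively via d_i = x_i mod 7, x_{i+1} = (x_i − d_i)/7. The first 5 digits are (1, 0, 0, 5, 6).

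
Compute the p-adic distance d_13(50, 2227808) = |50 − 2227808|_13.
d_13(50, 2227808) = 1/371293

Step 1 — x − y = 50 − 2227808 = -2227758. Step 2 — v_13(-2227758) = 5 (factor: -2227758 = −(13^5 · 6); the sign does not affect v_p). Step 3 — |x − y|_13 = 13^{-5} = 1/371293.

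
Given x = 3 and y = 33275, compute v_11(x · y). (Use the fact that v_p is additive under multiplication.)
v_11(99825) = 3

v_p(x) = 0 (factor: 3 = 11^0 · 3); v_p(y) = 3 (factor: 33275 = 11^3 · 25). Additivity: v_p(xy) = v_p(x) + v_p(y) = 0 + 3 = 3. (Direct check: xy = 99825 = 11^3 · (75).)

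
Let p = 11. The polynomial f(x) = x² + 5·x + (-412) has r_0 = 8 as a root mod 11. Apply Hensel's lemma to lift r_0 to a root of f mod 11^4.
r_3 = 2604 (mod 14641)

Hensel: r_{i+1} = r_i − f(r_i)·(f′(r_i))^{-1} mod 11^{i+2}, f′(x) = 2x + 5. Iterate:
  r_0 = 8 (mod 11)
  r_1 = 63 (mod 121)
  r_2 = 1273 (mod 1331)
  r_3 = 2604 (mod 14641)
Final: r = 2604 satisfies f(r) ≡ 0 mod 11^4.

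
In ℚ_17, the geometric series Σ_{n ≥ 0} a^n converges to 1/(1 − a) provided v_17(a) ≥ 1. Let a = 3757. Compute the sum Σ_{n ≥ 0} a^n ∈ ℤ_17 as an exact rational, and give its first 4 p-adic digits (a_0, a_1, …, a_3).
Σ a^n = 1/(1 − a) = -1/3756;  first 4 digits = (1, 0, 13, 0)

v_17(a) = 2 ≥ 1, so the series converges in ℤ_17 to 1/(1 − a) = 1/(1 − 3757) = -1/3756. Expand this rational in ℤ_17: compute digits iteratively via d_i = x_i mod 17, x_{i+1} = (x_i − d_i)/17. The first 4 digits are (1, 0, 13, 0).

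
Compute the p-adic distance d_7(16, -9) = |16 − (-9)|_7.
d_7(16, -9) = 1

Step 1 — x − y = 16 − (-9) = 25. Step 2 — v_7(25) = 0 (factor: 25 = (7^0 · 25); the sign does not affect v_p). Step 3 — |x − y|_7 = 7^{0} = 1.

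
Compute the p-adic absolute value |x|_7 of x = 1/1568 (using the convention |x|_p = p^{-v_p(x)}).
|1/1568|_7 = 49

Step 1 — compute v_7(x) by factoring powers of 7 out of the numerator and denominator: v_7(1/1568) = -2. Step 2 — apply |x|_p = p^{-v_p(x)} = 7^{2} = 49.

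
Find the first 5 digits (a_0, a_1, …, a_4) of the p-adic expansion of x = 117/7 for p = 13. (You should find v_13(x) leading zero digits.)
(a_0, …, a_4) = (0, 5, 9, 3, 9)

v_13(117/7) = 1, so a_0 = ... = a_0 = 0. Factor out: x = 13^1 · u with u = 9/7 a unit in ℤ_13. Expand u iteratively via a_{v+i} = u_i mod 13, u_{i+1} = (u_i − a_{v+i})/13:
  u_0 = 9/7;  a_1 = 5;  u_1 = (u_0 − 5)/13 = -2/7
  u_1 = -2/7;  a_2 = 9;  u_2 = (u_1 − 9)/13 = -5/7
  u_2 = -5/7;  a_3 = 3;  u_3 = (u_2 − 3)/13 = -2/7
  u_3 = -2/7;  a_4 = 9;  u_4 = (u_3 − 9)/13 = -5/7
Digits: (0, 5, 9, 3, 9).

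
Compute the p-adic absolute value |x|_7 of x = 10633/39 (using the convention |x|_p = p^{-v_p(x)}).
|10633/39|_7 = 1/343

Step 1 — compute v_7(x) by factoring powers of 7 out of the numerator and denominator: v_7(10633/39) = 3. Step 2 — apply |x|_p = p^{-v_p(x)} = 7^{-3} = 1/343.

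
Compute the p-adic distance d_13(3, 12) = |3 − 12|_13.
d_13(3, 12) = 1

Step 1 — x − y = 3 − 12 = -9. Step 2 — v_13(-9) = 0 (factor: -9 = −(13^0 · 9); the sign does not affect v_p). Step 3 — |x − y|_13 = 13^{0} = 1.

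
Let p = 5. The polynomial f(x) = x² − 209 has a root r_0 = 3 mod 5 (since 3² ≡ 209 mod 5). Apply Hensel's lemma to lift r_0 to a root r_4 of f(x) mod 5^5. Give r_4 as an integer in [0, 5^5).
r_4 = 1703 (mod 3125)

Hensel's recurrence: r_{i+1} = r_i − f(r_i)·(f′(r_i))^{-1} mod 5^{i+2}, with f′(x) = 2x. Iterate:
  r_0 = 3 (mod 5)
  r_1 = 3 (mod 25)
  r_2 = 78 (mod 125)
  r_3 = 453 (mod 625)
  r_4 = 1703 (mod 3125)
Final: r_4 = 1703, and one checks f(r_4) ≡ 0 mod 5^5.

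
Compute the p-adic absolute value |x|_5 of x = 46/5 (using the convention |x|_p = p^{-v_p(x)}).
|46/5|_5 = 5

Step 1 — compute v_5(x) by factoring powers of 5 out of the numerator and denominator: v_5(46/5) = -1. Step 2 — apply |x|_p = p^{-v_p(x)} = 5^{1} = 5.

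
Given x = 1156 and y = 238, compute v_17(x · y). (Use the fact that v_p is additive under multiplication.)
v_17(275128) = 3

v_p(x) = 2 (factor: 1156 = 17^2 · 4); v_p(y) = 1 (factor: 238 = 17^1 · 14). Additivity: v_p(xy) = v_p(x) + v_p(y) = 2 + 1 = 3. (Direct check: xy = 275128 = 17^3 · (56).)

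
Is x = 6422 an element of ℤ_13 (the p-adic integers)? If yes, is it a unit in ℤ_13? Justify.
x ∈ ℤ_13 but not a unit; v_13(x) = 2 > 0

ℤ_13 = {x ∈ ℚ_13 : v_13(x) ≥ 0} and ℤ_13^× = {x ∈ ℤ_13 : v_13(x) = 0}. Here v_13(6422) = v_13(num) − v_13(den) = 2; compare against these criteria.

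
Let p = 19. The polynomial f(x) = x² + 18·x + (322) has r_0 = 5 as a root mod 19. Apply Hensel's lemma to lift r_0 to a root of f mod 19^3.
r_2 = 879 (mod 6859)

Hensel: r_{i+1} = r_i − f(r_i)·(f′(r_i))^{-1} mod 19^{i+2}, f′(x) = 2x + 18. Iterate:
  r_0 = 5 (mod 19)
  r_1 = 157 (mod 361)
  r_2 = 879 (mod 6859)
Final: r = 879 satisfies f(r) ≡ 0 mod 19^3.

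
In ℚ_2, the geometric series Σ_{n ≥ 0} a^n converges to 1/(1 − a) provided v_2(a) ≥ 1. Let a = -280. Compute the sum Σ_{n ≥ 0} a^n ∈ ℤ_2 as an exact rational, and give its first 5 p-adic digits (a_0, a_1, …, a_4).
Σ a^n = 1/(1 − a) = 1/281;  first 5 digits = (1, 0, 0, 1, 0)

v_2(a) = 3 ≥ 1, so the series converges in ℤ_2 to 1/(1 − a) = 1/(1 − (-280)) = 1/281. Expand this rational in ℤ_2: compute digits iteratively via d_i = x_i mod 2, x_{i+1} = (x_i − d_i)/2. The first 5 digits are (1, 0, 0, 1, 0).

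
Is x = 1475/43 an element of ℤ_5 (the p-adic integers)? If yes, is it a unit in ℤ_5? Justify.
x ∈ ℤ_5 but not a unit; v_5(x) = 2 > 0

ℤ_5 = {x ∈ ℚ_5 : v_5(x) ≥ 0} and ℤ_5^× = {x ∈ ℤ_5 : v_5(x) = 0}. Here v_5(1475/43) = v_5(num) − v_5(den) = 2; compare against these criteria.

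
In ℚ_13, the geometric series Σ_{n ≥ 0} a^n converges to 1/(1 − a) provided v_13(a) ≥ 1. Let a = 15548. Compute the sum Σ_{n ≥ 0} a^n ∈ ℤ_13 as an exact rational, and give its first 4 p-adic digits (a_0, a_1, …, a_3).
Σ a^n = 1/(1 − a) = -1/15547;  first 4 digits = (1, 0, 1, 7)

v_13(a) = 2 ≥ 1, so the series converges in ℤ_13 to 1/(1 − a) = 1/(1 − 15548) = -1/15547. Expand this rational in ℤ_13: compute digits iteratively via d_i = x_i mod 13, x_{i+1} = (x_i − d_i)/13. The first 4 digits are (1, 0, 1, 7).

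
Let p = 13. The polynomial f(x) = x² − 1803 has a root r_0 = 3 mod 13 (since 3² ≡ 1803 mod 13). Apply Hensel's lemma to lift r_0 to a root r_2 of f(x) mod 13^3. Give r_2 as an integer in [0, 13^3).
r_2 = 1147 (mod 2197)

Hensel's recurrence: r_{i+1} = r_i − f(r_i)·(f′(r_i))^{-1} mod 13^{i+2}, with f′(x) = 2x. Iterate:
  r_0 = 3 (mod 13)
  r_1 = 133 (mod 169)
  r_2 = 1147 (mod 2197)
Final: r_2 = 1147, and one checks f(r_2) ≡ 0 mod 13^3.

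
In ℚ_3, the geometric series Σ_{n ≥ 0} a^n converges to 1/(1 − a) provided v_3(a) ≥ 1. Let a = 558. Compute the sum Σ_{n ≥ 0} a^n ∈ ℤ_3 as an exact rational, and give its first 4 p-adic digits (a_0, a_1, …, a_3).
Σ a^n = 1/(1 − a) = -1/557;  first 4 digits = (1, 0, 2, 2)

v_3(a) = 2 ≥ 1, so the series converges in ℤ_3 to 1/(1 − a) = 1/(1 − 558) = -1/557. Expand this rational in ℤ_3: compute digits iteratively via d_i = x_i mod 3, x_{i+1} = (x_i − d_i)/3. The first 4 digits are (1, 0, 2, 2).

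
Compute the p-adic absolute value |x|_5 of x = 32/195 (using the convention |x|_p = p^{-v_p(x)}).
|32/195|_5 = 5

Step 1 — compute v_5(x) by factoring powers of 5 out of the numerator and denominator: v_5(32/195) = -1. Step 2 — apply |x|_p = p^{-v_p(x)} = 5^{1} = 5.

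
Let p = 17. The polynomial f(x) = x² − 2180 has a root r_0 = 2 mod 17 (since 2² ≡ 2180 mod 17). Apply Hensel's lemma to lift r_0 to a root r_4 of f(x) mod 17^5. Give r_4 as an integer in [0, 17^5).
r_4 = 422775 (mod 1419857)

Hensel's recurrence: r_{i+1} = r_i − f(r_i)·(f′(r_i))^{-1} mod 17^{i+2}, with f′(x) = 2x. Iterate:
  r_0 = 2 (mod 17)
  r_1 = 257 (mod 289)
  r_2 = 257 (mod 4913)
  r_3 = 5170 (mod 83521)
  r_4 = 422775 (mod 1419857)
Final: r_4 = 422775, and one checks f(r_4) ≡ 0 mod 17^5.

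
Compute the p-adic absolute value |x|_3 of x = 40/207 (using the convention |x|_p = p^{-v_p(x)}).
|40/207|_3 = 9

Step 1 — compute v_3(x) by factoring powers of 3 out of the numerator and denominator: v_3(40/207) = -2. Step 2 — apply |x|_p = p^{-v_p(x)} = 3^{2} = 9.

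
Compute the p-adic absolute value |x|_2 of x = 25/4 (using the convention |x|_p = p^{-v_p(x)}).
|25/4|_2 = 4

Step 1 — compute v_2(x) by factoring powers of 2 out of the numerator and denominator: v_2(25/4) = -2. Step 2 — apply |x|_p = p^{-v_p(x)} = 2^{2} = 4.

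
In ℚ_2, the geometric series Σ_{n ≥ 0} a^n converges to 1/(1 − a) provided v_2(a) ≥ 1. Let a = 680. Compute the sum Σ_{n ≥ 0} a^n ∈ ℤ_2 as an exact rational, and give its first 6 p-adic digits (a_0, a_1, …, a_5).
Σ a^n = 1/(1 − a) = -1/679;  first 6 digits = (1, 0, 0, 1, 0, 1)

v_2(a) = 3 ≥ 1, so the series converges in ℤ_2 to 1/(1 − a) = 1/(1 − 680) = -1/679. Expand this rational in ℤ_2: compute digits iteratively via d_i = x_i mod 2, x_{i+1} = (x_i − d_i)/2. The first 6 digits are (1, 0, 0, 1, 0, 1).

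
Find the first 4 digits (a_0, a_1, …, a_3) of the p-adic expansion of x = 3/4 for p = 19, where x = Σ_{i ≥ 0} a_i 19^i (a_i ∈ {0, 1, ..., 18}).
(a_0, …, a_3) = (15, 4, 14, 4)

v_19(3/4) = 0 (numerator and denominator both coprime to 19), so x ∈ ℤ_19^×. Compute digits iteratively via a_i = x_i mod 19, x_{i+1} = (x_i − a_i)/19, with x_0 = x:
  x_0 = 3/4;  a_0 = 15;  x_1 = (x_0 − 15)/19 = -3/4
  x_1 = -3/4;  a_1 = 4;  x_2 = (x_1 − 4)/19 = -1/4
  x_2 = -1/4;  a_2 = 14;  x_3 = (x_2 − 14)/19 = -3/4
  x_3 = -3/4;  a_3 = 4;  x_4 = (x_3 − 4)/19 = -1/4
Digits: (15, 4, 14, 4).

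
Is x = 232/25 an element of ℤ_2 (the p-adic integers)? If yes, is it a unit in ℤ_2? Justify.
x ∈ ℤ_2 but not a unit; v_2(x) = 3 > 0

ℤ_2 = {x ∈ ℚ_2 : v_2(x) ≥ 0} and ℤ_2^× = {x ∈ ℤ_2 : v_2(x) = 0}. Here v_2(232/25) = v_2(num) − v_2(den) = 3; compare against these criteria.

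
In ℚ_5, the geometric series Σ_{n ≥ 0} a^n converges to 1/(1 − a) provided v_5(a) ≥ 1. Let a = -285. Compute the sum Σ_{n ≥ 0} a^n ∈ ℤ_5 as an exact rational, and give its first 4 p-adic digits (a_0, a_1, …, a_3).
Σ a^n = 1/(1 − a) = 1/286;  first 4 digits = (1, 3, 2, 4)

v_5(a) = 1 ≥ 1, so the series converges in ℤ_5 to 1/(1 − a) = 1/(1 − (-285)) = 1/286. Expand this rational in ℤ_5: compute digits iteratively via d_i = x_i mod 5, x_{i+1} = (x_i − d_i)/5. The first 4 digits are (1, 3, 2, 4).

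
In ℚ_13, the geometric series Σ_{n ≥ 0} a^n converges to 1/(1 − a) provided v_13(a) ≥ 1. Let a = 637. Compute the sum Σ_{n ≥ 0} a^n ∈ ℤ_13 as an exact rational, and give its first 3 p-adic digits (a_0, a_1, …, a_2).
Σ a^n = 1/(1 − a) = -1/636;  first 3 digits = (1, 10, 12)

v_13(a) = 1 ≥ 1, so the series converges in ℤ_13 to 1/(1 − a) = 1/(1 − 637) = -1/636. Expand this rational in ℤ_13: compute digits iteratively via d_i = x_i mod 13, x_{i+1} = (x_i − d_i)/13. The first 3 digits are (1, 10, 12).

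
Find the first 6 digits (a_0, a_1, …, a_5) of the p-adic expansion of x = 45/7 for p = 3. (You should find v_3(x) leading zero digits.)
(a_0, …, a_5) = (0, 0, 2, 0, 2, 1)

v_3(45/7) = 2, so a_0 = ... = a_1 = 0. Factor out: x = 3^2 · u with u = 5/7 a unit in ℤ_3. Expand u iteratively via a_{v+i} = u_i mod 3, u_{i+1} = (u_i − a_{v+i})/3:
  u_0 = 5/7;  a_2 = 2;  u_1 = (u_0 − 2)/3 = -3/7
  u_1 = -3/7;  a_3 = 0;  u_2 = (u_1 − 0)/3 = -1/7
  u_2 = -1/7;  a_4 = 2;  u_3 = (u_2 − 2)/3 = -5/7
  u_3 = -5/7;  a_5 = 1;  u_4 = (u_3 − 1)/3 = -4/7
Digits: (0, 0, 2, 0, 2, 1).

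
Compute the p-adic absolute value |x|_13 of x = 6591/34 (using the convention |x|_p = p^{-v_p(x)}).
|6591/34|_13 = 1/2197

Step 1 — compute v_13(x) by factoring powers of 13 out of the numerator and denominator: v_13(6591/34) = 3. Step 2 — apply |x|_p = p^{-v_p(x)} = 13^{-3} = 1/2197.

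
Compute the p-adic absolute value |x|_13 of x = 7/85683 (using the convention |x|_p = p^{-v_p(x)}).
|7/85683|_13 = 28561

Step 1 — compute v_13(x) by factoring powers of 13 out of the numerator and denominator: v_13(7/85683) = -4. Step 2 — apply |x|_p = p^{-v_p(x)} = 13^{4} = 28561.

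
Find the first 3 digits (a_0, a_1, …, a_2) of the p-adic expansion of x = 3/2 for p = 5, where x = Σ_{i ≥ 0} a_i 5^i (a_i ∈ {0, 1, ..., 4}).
(a_0, …, a_2) = (4, 2, 2)

v_5(3/2) = 0 (numerator and denominator both coprime to 5), so x ∈ ℤ_5^×. Compute digits iteratively via a_i = x_i mod 5, x_{i+1} = (x_i − a_i)/5, with x_0 = x:
  x_0 = 3/2;  a_0 = 4;  x_1 = (x_0 − 4)/5 = -1/2
  x_1 = -1/2;  a_1 = 2;  x_2 = (x_1 − 2)/5 = -1/2
  x_2 = -1/2;  a_2 = 2;  x_3 = (x_2 − 2)/5 = -1/2
Digits: (4, 2, 2).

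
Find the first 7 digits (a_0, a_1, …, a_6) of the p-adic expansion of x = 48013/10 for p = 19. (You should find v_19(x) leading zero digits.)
(a_0, …, a_6) = (0, 0, 0, 14, 5, 13, 5)

v_19(48013/10) = 3, so a_0 = ... = a_2 = 0. Factor out: x = 19^3 · u with u = 7/10 a unit in ℤ_19. Expand u iteratively via a_{v+i} = u_i mod 19, u_{i+1} = (u_i − a_{v+i})/19:
  u_0 = 7/10;  a_3 = 14;  u_1 = (u_0 − 14)/19 = -7/10
  u_1 = -7/10;  a_4 = 5;  u_2 = (u_1 − 5)/19 = -3/10
  u_2 = -3/10;  a_5 = 13;  u_3 = (u_2 − 13)/19 = -7/10
  u_3 = -7/10;  a_6 = 5;  u_4 = (u_3 − 5)/19 = -3/10
Digits: (0, 0, 0, 14, 5, 13, 5).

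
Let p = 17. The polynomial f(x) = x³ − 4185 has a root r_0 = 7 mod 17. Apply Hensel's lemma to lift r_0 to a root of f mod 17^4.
r_3 = 41946 (mod 83521)

Hensel: r_{i+1} = r_i − f(r_i)/f′(r_i) mod 17^{i+2}, where f′(x) = 3x². Iterate:
  r_0 = 7 (mod 17)
  r_1 = 41 (mod 289)
  r_2 = 2642 (mod 4913)
  r_3 = 41946 (mod 83521)
Final: r = 41946 with f(r) ≡ 0 mod 17^4.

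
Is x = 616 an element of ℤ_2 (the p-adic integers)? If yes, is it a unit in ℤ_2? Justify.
x ∈ ℤ_2 but not a unit; v_2(x) = 3 > 0

ℤ_2 = {x ∈ ℚ_2 : v_2(x) ≥ 0} and ℤ_2^× = {x ∈ ℤ_2 : v_2(x) = 0}. Here v_2(616) = v_2(num) − v_2(den) = 3; compare against these criteria.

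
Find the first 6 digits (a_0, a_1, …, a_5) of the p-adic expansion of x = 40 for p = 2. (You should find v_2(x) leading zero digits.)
(a_0, …, a_5) = (0, 0, 0, 1, 0, 1)

v_2(40) = 3, so a_0 = ... = a_2 = 0. Factor out: x = 2^3 · u with u = 5 a unit in ℤ_2. Expand u iteratively via a_{v+i} = u_i mod 2, u_{i+1} = (u_i − a_{v+i})/2:
  u_0 = 5;  a_3 = 1;  u_1 = (u_0 − 1)/2 = 2
  u_1 = 2;  a_4 = 0;  u_2 = (u_1 − 0)/2 = 1
  u_2 = 1;  a_5 = 1;  u_3 = (u_2 − 1)/2 = 0
Digits: (0, 0, 0, 1, 0, 1).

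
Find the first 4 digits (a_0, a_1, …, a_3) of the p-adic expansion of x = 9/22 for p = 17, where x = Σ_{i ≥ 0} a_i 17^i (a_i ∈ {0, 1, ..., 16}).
(a_0, …, a_3) = (12, 14, 3, 16)

v_17(9/22) = 0 (numerator and denominator both coprime to 17), so x ∈ ℤ_17^×. Compute digits iteratively via a_i = x_i mod 17, x_{i+1} = (x_i − a_i)/17, with x_0 = x:
  x_0 = 9/22;  a_0 = 12;  x_1 = (x_0 − 12)/17 = -15/22
  x_1 = -15/22;  a_1 = 14;  x_2 = (x_1 − 14)/17 = -19/22
  x_2 = -19/22;  a_2 = 3;  x_3 = (x_2 − 3)/17 = -5/22
  x_3 = -5/22;  a_3 = 16;  x_4 = (x_3 − 16)/17 = -21/22
Digits: (12, 14, 3, 16).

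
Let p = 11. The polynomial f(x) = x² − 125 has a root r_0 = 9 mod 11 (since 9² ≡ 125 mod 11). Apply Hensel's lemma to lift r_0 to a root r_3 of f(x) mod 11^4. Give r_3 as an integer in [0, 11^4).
r_3 = 3628 (mod 14641)

Hensel's recurrence: r_{i+1} = r_i − f(r_i)·(f′(r_i))^{-1} mod 11^{i+2}, with f′(x) = 2x. Iterate:
  r_0 = 9 (mod 11)
  r_1 = 119 (mod 121)
  r_2 = 966 (mod 1331)
  r_3 = 3628 (mod 14641)
Final: r_3 = 3628, and one checks f(r_3) ≡ 0 mod 11^4.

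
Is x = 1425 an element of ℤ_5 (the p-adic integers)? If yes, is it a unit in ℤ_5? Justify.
x ∈ ℤ_5 but not a unit; v_5(x) = 2 > 0

ℤ_5 = {x ∈ ℚ_5 : v_5(x) ≥ 0} and ℤ_5^× = {x ∈ ℤ_5 : v_5(x) = 0}. Here v_5(1425) = v_5(num) − v_5(den) = 2; compare against these criteria.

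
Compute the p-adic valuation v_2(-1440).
v_2(-1440) = 5

v_2(n) is the largest exponent k such that 2^k divides n. Factor out: -1440 = -2^5 · 45. (Sign doesn't affect v_p.) So v_2(-1440) = 5.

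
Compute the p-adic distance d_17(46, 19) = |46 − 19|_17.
d_17(46, 19) = 1

Step 1 — x − y = 46 − 19 = 27. Step 2 — v_17(27) = 0 (factor: 27 = (17^0 · 27); the sign does not affect v_p). Step 3 — |x − y|_17 = 17^{0} = 1.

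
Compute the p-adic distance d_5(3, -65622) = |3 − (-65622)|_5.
d_5(3, -65622) = 1/3125

Step 1 — x − y = 3 − (-65622) = 65625. Step 2 — v_5(65625) = 5 (factor: 65625 = (5^5 · 21); the sign does not affect v_p). Step 3 — |x − y|_5 = 5^{-5} = 1/3125.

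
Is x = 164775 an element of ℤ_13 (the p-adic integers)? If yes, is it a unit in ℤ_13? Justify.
x ∈ ℤ_13 but not a unit; v_13(x) = 3 > 0

ℤ_13 = {x ∈ ℚ_13 : v_13(x) ≥ 0} and ℤ_13^× = {x ∈ ℤ_13 : v_13(x) = 0}. Here v_13(164775) = v_13(num) − v_13(den) = 3; compare against these criteria.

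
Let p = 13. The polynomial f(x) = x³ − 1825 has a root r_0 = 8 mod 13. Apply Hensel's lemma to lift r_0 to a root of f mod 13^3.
r_2 = 1035 (mod 2197)

Hensel: r_{i+1} = r_i − f(r_i)/f′(r_i) mod 13^{i+2}, where f′(x) = 3x². Iterate:
  r_0 = 8 (mod 13)
  r_1 = 21 (mod 169)
  r_2 = 1035 (mod 2197)
Final: r = 1035 with f(r) ≡ 0 mod 13^3.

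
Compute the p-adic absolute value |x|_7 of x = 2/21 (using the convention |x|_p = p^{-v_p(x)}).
|2/21|_7 = 7

Step 1 — compute v_7(x) by factoring powers of 7 out of the numerator and denominator: v_7(2/21) = -1. Step 2 — apply |x|_p = p^{-v_p(x)} = 7^{1} = 7.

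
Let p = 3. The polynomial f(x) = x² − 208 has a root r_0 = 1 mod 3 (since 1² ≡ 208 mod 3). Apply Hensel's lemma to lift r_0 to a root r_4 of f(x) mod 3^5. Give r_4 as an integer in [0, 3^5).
r_4 = 64 (mod 243)

Hensel's recurrence: r_{i+1} = r_i − f(r_i)·(f′(r_i))^{-1} mod 3^{i+2}, with f′(x) = 2x. Iterate:
  r_0 = 1 (mod 3)
  r_1 = 1 (mod 9)
  r_2 = 10 (mod 27)
  r_3 = 64 (mod 81)
  r_4 = 64 (mod 243)
Final: r_4 = 64, and one checks f(r_4) ≡ 0 mod 3^5.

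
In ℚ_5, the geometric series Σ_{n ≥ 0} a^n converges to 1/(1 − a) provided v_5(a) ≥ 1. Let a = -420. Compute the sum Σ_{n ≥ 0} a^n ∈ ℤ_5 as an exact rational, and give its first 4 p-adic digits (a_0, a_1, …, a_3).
Σ a^n = 1/(1 − a) = 1/421;  first 4 digits = (1, 1, 4, 3)

v_5(a) = 1 ≥ 1, so the series converges in ℤ_5 to 1/(1 − a) = 1/(1 − (-420)) = 1/421. Expand this rational in ℤ_5: compute digits iteratively via d_i = x_i mod 5, x_{i+1} = (x_i − d_i)/5. The first 4 digits are (1, 1, 4, 3).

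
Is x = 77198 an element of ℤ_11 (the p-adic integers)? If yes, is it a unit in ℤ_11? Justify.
x ∈ ℤ_11 but not a unit; v_11(x) = 3 > 0

ℤ_11 = {x ∈ ℚ_11 : v_11(x) ≥ 0} and ℤ_11^× = {x ∈ ℤ_11 : v_11(x) = 0}. Here v_11(77198) = v_11(num) − v_11(den) = 3; compare against these criteria.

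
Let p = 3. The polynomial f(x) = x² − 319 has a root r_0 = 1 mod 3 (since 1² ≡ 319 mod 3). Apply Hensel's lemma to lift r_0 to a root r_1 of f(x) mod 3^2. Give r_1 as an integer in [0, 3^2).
r_1 = 7 (mod 9)

Hensel's recurrence: r_{i+1} = r_i − f(r_i)·(f′(r_i))^{-1} mod 3^{i+2}, with f′(x) = 2x. Iterate:
  r_0 = 1 (mod 3)
  r_1 = 7 (mod 9)
Final: r_1 = 7, and one checks f(r_1) ≡ 0 mod 3^2.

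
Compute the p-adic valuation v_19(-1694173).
v_19(-1694173) = 4

v_19(n) is the largest exponent k such that 19^k divides n. Factor out: -1694173 = -19^4 · 13. (Sign doesn't affect v_p.) So v_19(-1694173) = 4.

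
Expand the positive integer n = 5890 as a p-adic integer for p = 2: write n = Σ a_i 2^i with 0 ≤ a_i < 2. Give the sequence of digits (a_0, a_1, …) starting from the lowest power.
(a_0, a_1, …) = (0, 1, 0, 0, 0, 0, 0, 0, 1, 1, 1, 0, 1)

Repeated division by 2 gives the digits low-to-high: 5890 = 1·2^1 + 1·2^8 + 1·2^9 + 1·2^10 + 1·2^12. Digit sequence: (0, 1, 0, 0, 0, 0, 0, 0, 1, 1, 1, 0, 1).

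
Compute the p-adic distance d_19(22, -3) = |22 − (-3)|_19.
d_19(22, -3) = 1

Step 1 — x − y = 22 − (-3) = 25. Step 2 — v_19(25) = 0 (factor: 25 = (19^0 · 25); the sign does not affect v_p). Step 3 — |x − y|_19 = 19^{0} = 1.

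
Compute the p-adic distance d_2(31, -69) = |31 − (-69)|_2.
d_2(31, -69) = 1/4

Step 1 — x − y = 31 − (-69) = 100. Step 2 — v_2(100) = 2 (factor: 100 = (2^2 · 25); the sign does not affect v_p). Step 3 — |x − y|_2 = 2^{-2} = 1/4.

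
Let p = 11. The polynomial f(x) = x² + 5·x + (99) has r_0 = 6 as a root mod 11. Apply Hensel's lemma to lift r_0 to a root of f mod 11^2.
r_1 = 39 (mod 121)

Hensel: r_{i+1} = r_i − f(r_i)·(f′(r_i))^{-1} mod 11^{i+2}, f′(x) = 2x + 5. Iterate:
  r_0 = 6 (mod 11)
  r_1 = 39 (mod 121)
Final: r = 39 satisfies f(r) ≡ 0 mod 11^2.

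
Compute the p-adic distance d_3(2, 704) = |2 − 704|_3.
d_3(2, 704) = 1/27

Step 1 — x − y = 2 − 704 = -702. Step 2 — v_3(-702) = 3 (factor: -702 = −(3^3 · 26); the sign does not affect v_p). Step 3 — |x − y|_3 = 3^{-3} = 1/27.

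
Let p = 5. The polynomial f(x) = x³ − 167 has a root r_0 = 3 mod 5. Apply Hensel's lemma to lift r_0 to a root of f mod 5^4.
r_3 = 273 (mod 625)

Hensel: r_{i+1} = r_i − f(r_i)/f′(r_i) mod 5^{i+2}, where f′(x) = 3x². Iterate:
  r_0 = 3 (mod 5)
  r_1 = 23 (mod 25)
  r_2 = 23 (mod 125)
  r_3 = 273 (mod 625)
Final: r = 273 with f(r) ≡ 0 mod 5^4.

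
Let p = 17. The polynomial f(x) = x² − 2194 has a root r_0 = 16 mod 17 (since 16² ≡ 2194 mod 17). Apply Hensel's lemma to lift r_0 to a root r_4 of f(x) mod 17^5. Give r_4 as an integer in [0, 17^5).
r_4 = 1368329 (mod 1419857)

Hensel's recurrence: r_{i+1} = r_i − f(r_i)·(f′(r_i))^{-1} mod 17^{i+2}, with f′(x) = 2x. Iterate:
  r_0 = 16 (mod 17)
  r_1 = 203 (mod 289)
  r_2 = 2515 (mod 4913)
  r_3 = 31993 (mod 83521)
  r_4 = 1368329 (mod 1419857)
Final: r_4 = 1368329, and one checks f(r_4) ≡ 0 mod 17^5.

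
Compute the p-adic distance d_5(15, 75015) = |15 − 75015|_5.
d_5(15, 75015) = 1/3125

Step 1 — x − y = 15 − 75015 = -75000. Step 2 — v_5(-75000) = 5 (factor: -75000 = −(5^5 · 24); the sign does not affect v_p). Step 3 — |x − y|_5 = 5^{-5} = 1/3125.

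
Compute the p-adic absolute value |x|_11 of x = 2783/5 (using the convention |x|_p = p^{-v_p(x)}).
|2783/5|_11 = 1/121

Step 1 — compute v_11(x) by factoring powers of 11 out of the numerator and denominator: v_11(2783/5) = 2. Step 2 — apply |x|_p = p^{-v_p(x)} = 11^{-2} = 1/121.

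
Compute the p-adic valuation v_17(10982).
v_17(10982) = 2

v_17(n) is the largest exponent k such that 17^k divides n. Factor out: 10982 = 17^2 · 38. (Sign doesn't affect v_p.) So v_17(10982) = 2.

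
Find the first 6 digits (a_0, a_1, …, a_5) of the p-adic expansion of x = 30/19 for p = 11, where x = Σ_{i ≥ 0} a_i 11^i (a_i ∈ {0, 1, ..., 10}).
(a_0, …, a_5) = (1, 7, 4, 10, 6, 4)

v_11(30/19) = 0 (numerator and denominator both coprime to 11), so x ∈ ℤ_11^×. Compute digits iteratively via a_i = x_i mod 11, x_{i+1} = (x_i − a_i)/11, with x_0 = x:
  x_0 = 30/19;  a_0 = 1;  x_1 = (x_0 − 1)/11 = 1/19
  x_1 = 1/19;  a_1 = 7;  x_2 = (x_1 − 7)/11 = -12/19
  x_2 = -12/19;  a_2 = 4;  x_3 = (x_2 − 4)/11 = -8/19
  x_3 = -8/19;  a_3 = 10;  x_4 = (x_3 − 10)/11 = -18/19
  x_4 = -18/19;  a_4 = 6;  x_5 = (x_4 − 6)/11 = -12/19
  x_5 = -12/19;  a_5 = 4;  x_6 = (x_5 − 4)/11 = -8/19
Digits: (1, 7, 4, 10, 6, 4).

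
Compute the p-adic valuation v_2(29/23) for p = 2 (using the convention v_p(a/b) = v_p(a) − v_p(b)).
v_2(29/23) = 0

Factor powers of 2 from the numerator and denominator of the reduced fraction: 29 = 2^0 · 29 and 23 = 2^0 · 23. Apply v_p(a/b) = v_p(a) − v_p(b): v_2(29/23) = 0 − 0 = 0.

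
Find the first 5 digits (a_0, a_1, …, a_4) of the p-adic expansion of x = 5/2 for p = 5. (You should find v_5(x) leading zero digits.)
(a_0, …, a_4) = (0, 3, 2, 2, 2)

v_5(5/2) = 1, so a_0 = ... = a_0 = 0. Factor out: x = 5^1 · u with u = 1/2 a unit in ℤ_5. Expand u iteratively via a_{v+i} = u_i mod 5, u_{i+1} = (u_i − a_{v+i})/5:
  u_0 = 1/2;  a_1 = 3;  u_1 = (u_0 − 3)/5 = -1/2
  u_1 = -1/2;  a_2 = 2;  u_2 = (u_1 − 2)/5 = -1/2
  u_2 = -1/2;  a_3 = 2;  u_3 = (u_2 − 2)/5 = -1/2
  u_3 = -1/2;  a_4 = 2;  u_4 = (u_3 − 2)/5 = -1/2
Digits: (0, 3, 2, 2, 2).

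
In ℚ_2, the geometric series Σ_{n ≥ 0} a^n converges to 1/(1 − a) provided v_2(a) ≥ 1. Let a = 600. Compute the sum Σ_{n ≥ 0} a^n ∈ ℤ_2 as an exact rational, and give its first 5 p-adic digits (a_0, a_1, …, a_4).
Σ a^n = 1/(1 − a) = -1/599;  first 5 digits = (1, 0, 0, 1, 1)

v_2(a) = 3 ≥ 1, so the series converges in ℤ_2 to 1/(1 − a) = 1/(1 − 600) = -1/599. Expand this rational in ℤ_2: compute digits iteratively via d_i = x_i mod 2, x_{i+1} = (x_i − d_i)/2. The first 5 digits are (1, 0, 0, 1, 1).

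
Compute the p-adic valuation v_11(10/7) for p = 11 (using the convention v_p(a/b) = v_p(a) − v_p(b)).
v_11(10/7) = 0

Factor powers of 11 from the numerator and denominator of the reduced fraction: 10 = 11^0 · 10 and 7 = 11^0 · 7. Apply v_p(a/b) = v_p(a) − v_p(b): v_11(10/7) = 0 − 0 = 0.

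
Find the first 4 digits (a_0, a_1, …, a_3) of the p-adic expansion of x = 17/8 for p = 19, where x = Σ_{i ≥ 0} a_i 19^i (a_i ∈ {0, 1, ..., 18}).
(a_0, …, a_3) = (14, 16, 11, 16)

v_19(17/8) = 0 (numerator and denominator both coprime to 19), so x ∈ ℤ_19^×. Compute digits iteratively via a_i = x_i mod 19, x_{i+1} = (x_i − a_i)/19, with x_0 = x:
  x_0 = 17/8;  a_0 = 14;  x_1 = (x_0 − 14)/19 = -5/8
  x_1 = -5/8;  a_1 = 16;  x_2 = (x_1 − 16)/19 = -7/8
  x_2 = -7/8;  a_2 = 11;  x_3 = (x_2 − 11)/19 = -5/8
  x_3 = -5/8;  a_3 = 16;  x_4 = (x_3 − 16)/19 = -7/8
Digits: (14, 16, 11, 16).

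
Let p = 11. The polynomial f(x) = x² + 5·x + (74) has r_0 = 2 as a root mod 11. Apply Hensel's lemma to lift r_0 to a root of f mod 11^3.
r_2 = 1256 (mod 1331)

Hensel: r_{i+1} = r_i − f(r_i)·(f′(r_i))^{-1} mod 11^{i+2}, f′(x) = 2x + 5. Iterate:
  r_0 = 2 (mod 11)
  r_1 = 46 (mod 121)
  r_2 = 1256 (mod 1331)
Final: r = 1256 satisfies f(r) ≡ 0 mod 11^3.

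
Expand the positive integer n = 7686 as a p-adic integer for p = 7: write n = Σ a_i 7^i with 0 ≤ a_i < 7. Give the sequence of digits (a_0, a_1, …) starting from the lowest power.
(a_0, a_1, …) = (0, 6, 2, 1, 3)

Repeated division by 7 gives the digits low-to-high: 7686 = 6·7^1 + 2·7^2 + 1·7^3 + 3·7^4. Digit sequence: (0, 6, 2, 1, 3).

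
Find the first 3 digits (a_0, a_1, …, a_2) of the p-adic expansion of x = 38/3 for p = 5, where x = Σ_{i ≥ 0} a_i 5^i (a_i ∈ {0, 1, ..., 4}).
(a_0, …, a_2) = (1, 4, 3)

v_5(38/3) = 0 (numerator and denominator both coprime to 5), so x ∈ ℤ_5^×. Compute digits iteratively via a_i = x_i mod 5, x_{i+1} = (x_i − a_i)/5, with x_0 = x:
  x_0 = 38/3;  a_0 = 1;  x_1 = (x_0 − 1)/5 = 7/3
  x_1 = 7/3;  a_1 = 4;  x_2 = (x_1 − 4)/5 = -1/3
  x_2 = -1/3;  a_2 = 3;  x_3 = (x_2 − 3)/5 = -2/3
Digits: (1, 4, 3).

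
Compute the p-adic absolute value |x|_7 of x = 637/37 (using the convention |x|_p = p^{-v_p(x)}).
|637/37|_7 = 1/49

Step 1 — compute v_7(x) by factoring powers of 7 out of the numerator and denominator: v_7(637/37) = 2. Step 2 — apply |x|_p = p^{-v_p(x)} = 7^{-2} = 1/49.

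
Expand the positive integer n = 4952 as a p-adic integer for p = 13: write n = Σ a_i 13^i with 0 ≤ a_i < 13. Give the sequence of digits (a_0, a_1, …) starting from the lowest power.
(a_0, a_1, …) = (12, 3, 3, 2)

Repeated division by 13 gives the digits low-to-high: 4952 = 12 + 3·13^1 + 3·13^2 + 2·13^3. Digit sequence: (12, 3, 3, 2).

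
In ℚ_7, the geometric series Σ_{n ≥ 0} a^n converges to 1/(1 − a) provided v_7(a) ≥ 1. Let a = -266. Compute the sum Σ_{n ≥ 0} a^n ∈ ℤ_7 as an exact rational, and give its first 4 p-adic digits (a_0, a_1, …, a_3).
Σ a^n = 1/(1 − a) = 1/267;  first 4 digits = (1, 4, 3, 3)

v_7(a) = 1 ≥ 1, so the series converges in ℤ_7 to 1/(1 − a) = 1/(1 − (-266)) = 1/267. Expand this rational in ℤ_7: compute digits iteratively via d_i = x_i mod 7, x_{i+1} = (x_i − d_i)/7. The first 4 digits are (1, 4, 3, 3).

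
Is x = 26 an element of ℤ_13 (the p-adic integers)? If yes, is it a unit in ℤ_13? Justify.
x ∈ ℤ_13 but not a unit; v_13(x) = 1 > 0

ℤ_13 = {x ∈ ℚ_13 : v_13(x) ≥ 0} and ℤ_13^× = {x ∈ ℤ_13 : v_13(x) = 0}. Here v_13(26) = v_13(num) − v_13(den) = 1; compare against these criteria.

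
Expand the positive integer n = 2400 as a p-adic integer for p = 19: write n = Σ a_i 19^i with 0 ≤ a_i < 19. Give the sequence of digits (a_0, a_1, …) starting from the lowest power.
(a_0, a_1, …) = (6, 12, 6)

Repeated division by 19 gives the digits low-to-high: 2400 = 6 + 12·19^1 + 6·19^2. Digit sequence: (6, 12, 6).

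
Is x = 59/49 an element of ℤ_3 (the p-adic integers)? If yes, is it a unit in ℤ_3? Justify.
x ∈ ℤ_3^× (unit); v_3(x) = 0

ℤ_3 = {x ∈ ℚ_3 : v_3(x) ≥ 0} and ℤ_3^× = {x ∈ ℤ_3 : v_3(x) = 0}. Here v_3(59/49) = v_3(num) − v_3(den) = 0; compare against these criteria.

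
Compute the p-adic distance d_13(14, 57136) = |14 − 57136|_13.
d_13(14, 57136) = 1/28561

Step 1 — x − y = 14 − 57136 = -57122. Step 2 — v_13(-57122) = 4 (factor: -57122 = −(13^4 · 2); the sign does not affect v_p). Step 3 — |x − y|_13 = 13^{-4} = 1/28561.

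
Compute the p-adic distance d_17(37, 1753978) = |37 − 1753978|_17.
d_17(37, 1753978) = 1/83521

Step 1 — x − y = 37 − 1753978 = -1753941. Step 2 — v_17(-1753941) = 4 (factor: -1753941 = −(17^4 · 21); the sign does not affect v_p). Step 3 — |x − y|_17 = 17^{-4} = 1/83521.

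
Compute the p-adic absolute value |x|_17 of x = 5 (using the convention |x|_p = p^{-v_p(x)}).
|5|_17 = 1

Step 1 — compute v_17(x) by factoring powers of 17 out of the numerator and denominator: v_17(5) = 0. Step 2 — apply |x|_p = p^{-v_p(x)} = 17^{0} = 1.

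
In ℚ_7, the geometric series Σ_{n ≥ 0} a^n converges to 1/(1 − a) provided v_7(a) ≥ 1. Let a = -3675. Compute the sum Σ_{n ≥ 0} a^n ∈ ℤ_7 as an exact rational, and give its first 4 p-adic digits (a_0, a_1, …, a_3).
Σ a^n = 1/(1 − a) = 1/3676;  first 4 digits = (1, 0, 2, 3)

v_7(a) = 2 ≥ 1, so the series converges in ℤ_7 to 1/(1 − a) = 1/(1 − (-3675)) = 1/3676. Expand this rational in ℤ_7: compute digits iteratively via d_i = x_i mod 7, x_{i+1} = (x_i − d_i)/7. The first 4 digits are (1, 0, 2, 3).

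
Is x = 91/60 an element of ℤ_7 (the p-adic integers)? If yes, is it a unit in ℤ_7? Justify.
x ∈ ℤ_7 but not a unit; v_7(x) = 1 > 0

ℤ_7 = {x ∈ ℚ_7 : v_7(x) ≥ 0} and ℤ_7^× = {x ∈ ℤ_7 : v_7(x) = 0}. Here v_7(91/60) = v_7(num) − v_7(den) = 1; compare against these criteria.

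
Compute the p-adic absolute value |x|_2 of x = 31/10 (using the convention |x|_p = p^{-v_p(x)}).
|31/10|_2 = 2

Step 1 — compute v_2(x) by factoring powers of 2 out of the numerator and denominator: v_2(31/10) = -1. Step 2 — apply |x|_p = p^{-v_p(x)} = 2^{1} = 2.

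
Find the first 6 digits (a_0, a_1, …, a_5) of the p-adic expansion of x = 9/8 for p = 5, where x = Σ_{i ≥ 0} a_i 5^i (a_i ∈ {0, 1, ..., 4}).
(a_0, …, a_5) = (3, 4, 1, 4, 1, 4)

v_5(9/8) = 0 (numerator and denominator both coprime to 5), so x ∈ ℤ_5^×. Compute digits iteratively via a_i = x_i mod 5, x_{i+1} = (x_i − a_i)/5, with x_0 = x:
  x_0 = 9/8;  a_0 = 3;  x_1 = (x_0 − 3)/5 = -3/8
  x_1 = -3/8;  a_1 = 4;  x_2 = (x_1 − 4)/5 = -7/8
  x_2 = -7/8;  a_2 = 1;  x_3 = (x_2 − 1)/5 = -3/8
  x_3 = -3/8;  a_3 = 4;  x_4 = (x_3 − 4)/5 = -7/8
  x_4 = -7/8;  a_4 = 1;  x_5 = (x_4 − 1)/5 = -3/8
  x_5 = -3/8;  a_5 = 4;  x_6 = (x_5 − 4)/5 = -7/8
Digits: (3, 4, 1, 4, 1, 4).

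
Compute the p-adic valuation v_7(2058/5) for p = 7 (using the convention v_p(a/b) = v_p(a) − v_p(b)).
v_7(2058/5) = 3

Factor powers of 7 from the numerator and denominator of the reduced fraction: 2058 = 7^3 · 6 and 5 = 7^0 · 5. Apply v_p(a/b) = v_p(a) − v_p(b): v_7(2058/5) = 3 − 0 = 3.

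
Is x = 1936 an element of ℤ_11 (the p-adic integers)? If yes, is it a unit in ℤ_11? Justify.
x ∈ ℤ_11 but not a unit; v_11(x) = 2 > 0

ℤ_11 = {x ∈ ℚ_11 : v_11(x) ≥ 0} and ℤ_11^× = {x ∈ ℤ_11 : v_11(x) = 0}. Here v_11(1936) = v_11(num) − v_11(den) = 2; compare against these criteria.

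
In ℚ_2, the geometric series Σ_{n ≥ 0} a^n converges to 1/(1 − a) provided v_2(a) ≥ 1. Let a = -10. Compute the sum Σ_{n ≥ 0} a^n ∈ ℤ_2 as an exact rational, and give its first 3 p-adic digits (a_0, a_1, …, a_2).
Σ a^n = 1/(1 − a) = 1/11;  first 3 digits = (1, 1, 0)

v_2(a) = 1 ≥ 1, so the series converges in ℤ_2 to 1/(1 − a) = 1/(1 − (-10)) = 1/11. Expand this rational in ℤ_2: compute digits iteratively via d_i = x_i mod 2, x_{i+1} = (x_i − d_i)/2. The first 3 digits are (1, 1, 0).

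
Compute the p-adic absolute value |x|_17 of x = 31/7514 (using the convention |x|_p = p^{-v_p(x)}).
|31/7514|_17 = 289

Step 1 — compute v_17(x) by factoring powers of 17 out of the numerator and denominator: v_17(31/7514) = -2. Step 2 — apply |x|_p = p^{-v_p(x)} = 17^{2} = 289.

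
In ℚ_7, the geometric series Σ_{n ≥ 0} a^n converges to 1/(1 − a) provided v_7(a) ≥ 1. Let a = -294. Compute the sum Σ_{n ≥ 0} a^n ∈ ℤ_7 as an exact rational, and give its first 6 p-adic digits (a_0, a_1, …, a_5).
Σ a^n = 1/(1 − a) = 1/295;  first 6 digits = (1, 0, 1, 6, 0, 5)

v_7(a) = 2 ≥ 1, so the series converges in ℤ_7 to 1/(1 − a) = 1/(1 − (-294)) = 1/295. Expand this rational in ℤ_7: compute digits iteratively via d_i = x_i mod 7, x_{i+1} = (x_i − d_i)/7. The first 6 digits are (1, 0, 1, 6, 0, 5).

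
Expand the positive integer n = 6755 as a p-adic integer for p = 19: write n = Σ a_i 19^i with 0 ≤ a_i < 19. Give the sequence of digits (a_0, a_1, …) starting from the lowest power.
(a_0, a_1, …) = (10, 13, 18)

Repeated division by 19 gives the digits low-to-high: 6755 = 10 + 13·19^1 + 18·19^2. Digit sequence: (10, 13, 18).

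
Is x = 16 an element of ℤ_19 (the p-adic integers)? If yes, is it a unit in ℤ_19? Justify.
x ∈ ℤ_19^× (unit); v_19(x) = 0

ℤ_19 = {x ∈ ℚ_19 : v_19(x) ≥ 0} and ℤ_19^× = {x ∈ ℤ_19 : v_19(x) = 0}. Here v_19(16) = v_19(num) − v_19(den) = 0; compare against these criteria.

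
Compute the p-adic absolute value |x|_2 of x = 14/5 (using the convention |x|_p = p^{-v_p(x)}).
|14/5|_2 = 1/2

Step 1 — compute v_2(x) by factoring powers of 2 out of the numerator and denominator: v_2(14/5) = 1. Step 2 — apply |x|_p = p^{-v_p(x)} = 2^{-1} = 1/2.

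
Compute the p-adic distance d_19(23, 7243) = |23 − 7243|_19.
d_19(23, 7243) = 1/361

Step 1 — x − y = 23 − 7243 = -7220. Step 2 — v_19(-7220) = 2 (factor: -7220 = −(19^2 · 20); the sign does not affect v_p). Step 3 — |x − y|_19 = 19^{-2} = 1/361.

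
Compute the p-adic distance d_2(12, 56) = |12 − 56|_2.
d_2(12, 56) = 1/4

Step 1 — x − y = 12 − 56 = -44. Step 2 — v_2(-44) = 2 (factor: -44 = −(2^2 · 11); the sign does not affect v_p). Step 3 — |x − y|_2 = 2^{-2} = 1/4.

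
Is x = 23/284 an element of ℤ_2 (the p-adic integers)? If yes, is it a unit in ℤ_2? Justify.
x ∉ ℤ_2 (v_2(x) = -2 < 0)

ℤ_2 = {x ∈ ℚ_2 : v_2(x) ≥ 0} and ℤ_2^× = {x ∈ ℤ_2 : v_2(x) = 0}. Here v_2(23/284) = v_2(num) − v_2(den) = -2; compare against these criteria.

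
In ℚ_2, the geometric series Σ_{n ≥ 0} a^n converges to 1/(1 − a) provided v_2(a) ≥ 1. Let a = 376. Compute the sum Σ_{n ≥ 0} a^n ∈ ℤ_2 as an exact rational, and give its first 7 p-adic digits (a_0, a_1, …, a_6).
Σ a^n = 1/(1 − a) = -1/375;  first 7 digits = (1, 0, 0, 1, 1, 1, 0)

v_2(a) = 3 ≥ 1, so the series converges in ℤ_2 to 1/(1 − a) = 1/(1 − 376) = -1/375. Expand this rational in ℤ_2: compute digits iteratively via d_i = x_i mod 2, x_{i+1} = (x_i − d_i)/2. The first 7 digits are (1, 0, 0, 1, 1, 1, 0).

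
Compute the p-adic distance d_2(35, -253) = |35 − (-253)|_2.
d_2(35, -253) = 1/32

Step 1 — x − y = 35 − (-253) = 288. Step 2 — v_2(288) = 5 (factor: 288 = (2^5 · 9); the sign does not affect v_p). Step 3 — |x − y|_2 = 2^{-5} = 1/32.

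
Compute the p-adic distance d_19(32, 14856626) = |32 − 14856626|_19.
d_19(32, 14856626) = 1/2476099

Step 1 — x − y = 32 − 14856626 = -14856594. Step 2 — v_19(-14856594) = 5 (factor: -14856594 = −(19^5 · 6); the sign does not affect v_p). Step 3 — |x − y|_19 = 19^{-5} = 1/2476099.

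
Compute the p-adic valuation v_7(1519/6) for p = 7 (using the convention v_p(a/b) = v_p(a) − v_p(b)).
v_7(1519/6) = 2

Factor powers of 7 from the numerator and denominator of the reduced fraction: 1519 = 7^2 · 31 and 6 = 7^0 · 6. Apply v_p(a/b) = v_p(a) − v_p(b): v_7(1519/6) = 2 − 0 = 2.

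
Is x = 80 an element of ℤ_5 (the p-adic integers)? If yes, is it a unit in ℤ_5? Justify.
x ∈ ℤ_5 but not a unit; v_5(x) = 1 > 0

ℤ_5 = {x ∈ ℚ_5 : v_5(x) ≥ 0} and ℤ_5^× = {x ∈ ℤ_5 : v_5(x) = 0}. Here v_5(80) = v_5(num) − v_5(den) = 1; compare against these criteria.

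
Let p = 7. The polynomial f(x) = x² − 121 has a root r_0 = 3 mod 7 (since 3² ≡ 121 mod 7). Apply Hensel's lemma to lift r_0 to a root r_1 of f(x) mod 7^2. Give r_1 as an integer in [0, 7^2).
r_1 = 38 (mod 49)

Hensel's recurrence: r_{i+1} = r_i − f(r_i)·(f′(r_i))^{-1} mod 7^{i+2}, with f′(x) = 2x. Iterate:
  r_0 = 3 (mod 7)
  r_1 = 38 (mod 49)
Final: r_1 = 38, and one checks f(r_1) ≡ 0 mod 7^2.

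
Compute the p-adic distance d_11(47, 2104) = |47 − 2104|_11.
d_11(47, 2104) = 1/121

Step 1 — x − y = 47 − 2104 = -2057. Step 2 — v_11(-2057) = 2 (factor: -2057 = −(11^2 · 17); the sign does not affect v_p). Step 3 — |x − y|_11 = 11^{-2} = 1/121.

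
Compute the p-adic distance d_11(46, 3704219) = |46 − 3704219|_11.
d_11(46, 3704219) = 1/161051

Step 1 — x − y = 46 − 3704219 = -3704173. Step 2 — v_11(-3704173) = 5 (factor: -3704173 = −(11^5 · 23); the sign does not affect v_p). Step 3 — |x − y|_11 = 11^{-5} = 1/161051.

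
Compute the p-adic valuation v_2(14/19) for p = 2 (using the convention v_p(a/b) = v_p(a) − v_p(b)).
v_2(14/19) = 1

Factor powers of 2 from the numerator and denominator of the reduced fraction: 14 = 2^1 · 7 and 19 = 2^0 · 19. Apply v_p(a/b) = v_p(a) − v_p(b): v_2(14/19) = 1 − 0 = 1.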